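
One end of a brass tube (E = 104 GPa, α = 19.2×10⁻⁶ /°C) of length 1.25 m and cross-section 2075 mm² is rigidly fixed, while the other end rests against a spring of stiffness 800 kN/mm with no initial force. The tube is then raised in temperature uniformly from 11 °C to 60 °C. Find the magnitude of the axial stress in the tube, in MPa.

Free thermal expansion: δ_free = αΔT L = 19.2×10⁻⁶ × 49 × 1250 = 1.176 mm.
Let P be the compressive force at the spring. The tube shortens elastically by PL/(AE) and the spring compresses by P/k; together these equal δ_free.
P [ L/(AE) + 1/k ] = δ_free → P [ 1250/(2075×104×10³) + 1/(800×10³) ] = 1.176.
P = 1.176 / 7.042×10⁻⁶ = 167000 N.
σ = P/A = 167000/2075 = 80.48 MPa.

σ ≈ 80.5 MPa (compressive)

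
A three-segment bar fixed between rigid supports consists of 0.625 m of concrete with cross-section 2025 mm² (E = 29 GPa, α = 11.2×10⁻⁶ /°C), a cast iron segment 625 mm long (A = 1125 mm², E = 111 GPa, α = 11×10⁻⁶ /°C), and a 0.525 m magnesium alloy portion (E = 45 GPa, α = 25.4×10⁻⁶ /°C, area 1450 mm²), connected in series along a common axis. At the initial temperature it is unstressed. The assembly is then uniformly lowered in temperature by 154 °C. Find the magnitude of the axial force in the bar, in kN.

P ≈ 177 kN (tensile)

If the supports were absent, the total length change would be Σ αᵢΔT Lᵢ = 11.2×10⁻⁶×154×625 + 11×10⁻⁶×154×625 + 25.4×10⁻⁶×154×525 = 4.19 mm.
Since the ends are fixed, an axial force P builds up, equal in every segment, with P · Σ Lᵢ/(AᵢEᵢ) = δ_free.
Σ Lᵢ/(AᵢEᵢ) = 625/(2025×29×10³) + 625/(1125×111×10³) + 525/(1450×45×10³) = 2.369×10⁻⁵ mm/N.
So P = 4.19 / 2.369×10⁻⁵ = 176.9 kN, tensile.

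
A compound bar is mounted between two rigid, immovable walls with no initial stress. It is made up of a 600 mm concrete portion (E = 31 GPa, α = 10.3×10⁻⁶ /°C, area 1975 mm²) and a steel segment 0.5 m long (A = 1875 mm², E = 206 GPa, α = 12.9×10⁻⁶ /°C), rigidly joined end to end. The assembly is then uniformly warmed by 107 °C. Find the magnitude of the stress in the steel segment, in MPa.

σ ≈ 65 MPa (compressive)

Free thermal expansion of the whole bar: Σ αᵢΔT Lᵢ = 10.3×10⁻⁶×107×600 + 12.9×10⁻⁶×107×500 = 1.351 mm.
The walls prevent any net length change, so an axial force P (same in every segment) develops. Compatibility: P · Σ Lᵢ/(AᵢEᵢ) = δ_free.
Σ Lᵢ/(AᵢEᵢ) = 600/(1975×31×10³) + 500/(1875×206×10³) = 1.109×10⁻⁵ mm/N.
So P = 1.351 / 1.109×10⁻⁵ = 121.8 kN, compressive.
σ_{steel} = P / A = 121800 / 1875 = 64.97 MPa.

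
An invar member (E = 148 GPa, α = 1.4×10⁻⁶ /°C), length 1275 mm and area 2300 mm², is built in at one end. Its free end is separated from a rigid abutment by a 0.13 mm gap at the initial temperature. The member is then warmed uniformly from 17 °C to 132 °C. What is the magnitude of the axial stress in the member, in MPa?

σ ≈ 8.74 MPa (compressive)

Unrestrained expansion: δ_free = αΔT L = 1.4×10⁻⁶ × 115 × 1275 = 0.2053 mm.
This exceeds the 0.13 mm gap, so the wall pushes back. The portion of expansion that must be recovered elastically is δ_free − gap = 0.2053 − 0.13 = 0.07527 mm.
Compatibility: PL/(AE) = 0.07527 mm, so σ = P/A = E × (0.07527/1275) = 8.738 MPa.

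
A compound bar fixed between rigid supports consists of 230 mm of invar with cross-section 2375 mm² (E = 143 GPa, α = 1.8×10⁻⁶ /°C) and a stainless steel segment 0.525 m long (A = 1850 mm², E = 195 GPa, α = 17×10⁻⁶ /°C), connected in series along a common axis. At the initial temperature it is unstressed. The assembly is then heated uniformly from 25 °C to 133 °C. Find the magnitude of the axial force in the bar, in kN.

If the supports were absent, the total length change would be Σ αᵢΔT Lᵢ = 1.8×10⁻⁶×108×230 + 17×10⁻⁶×108×525 = 1.009 mm.
Since the ends are fixed, an axial force P builds up, equal in every segment, with P · Σ Lᵢ/(AᵢEᵢ) = δ_free.
Σ Lᵢ/(AᵢEᵢ) = 230/(2375×143×10³) + 525/(1850×195×10³) = 2.133×10⁻⁶ mm/N.
Hence P = δ_free / Σ(L/AE) = 1.009/2.133×10⁻⁶ = 473 kN (compressive).

P ≈ 473 kN (compressive)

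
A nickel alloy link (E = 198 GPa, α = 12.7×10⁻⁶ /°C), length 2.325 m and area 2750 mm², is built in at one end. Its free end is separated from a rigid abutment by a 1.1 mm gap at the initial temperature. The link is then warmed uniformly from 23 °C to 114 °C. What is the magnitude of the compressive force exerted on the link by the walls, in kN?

P ≈ 372 kN

Free thermal elongation = αΔT L = 12.7×10⁻⁶ × 91 × 2325 = 2.687 mm.
After closing the 1.1 mm clearance, 2.687 − 1.1 = 1.587 mm of expansion remains to be suppressed by the wall.
Compatibility: PL/(AE) = 1.587 mm, so σ = P/A = E × (1.587/2325) = 135.2 MPa.
P = σA = 135.2 × 2750 = 371.7 kN.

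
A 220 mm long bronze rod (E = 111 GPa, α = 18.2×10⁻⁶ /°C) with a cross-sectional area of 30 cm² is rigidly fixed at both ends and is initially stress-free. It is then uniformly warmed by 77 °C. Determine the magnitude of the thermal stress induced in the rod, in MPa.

σ ≈ 156 MPa (compressive)

With length fixed, the mechanical strain must cancel the thermal strain αΔT = 18.2×10⁻⁶ × 77 = 1401.4×10⁻⁶.
The stress required to suppress this strain is σ = Eε = 111×10³ × 1401.4×10⁻⁶ = 155.6 MPa, compressive since the rod is trying to expand.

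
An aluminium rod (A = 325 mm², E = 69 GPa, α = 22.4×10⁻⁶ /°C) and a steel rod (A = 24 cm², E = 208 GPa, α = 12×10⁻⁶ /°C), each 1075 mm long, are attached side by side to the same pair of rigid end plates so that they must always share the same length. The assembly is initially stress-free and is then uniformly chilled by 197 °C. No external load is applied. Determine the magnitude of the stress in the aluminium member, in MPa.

σ ≈ 135 MPa (tensile)

Equilibrium of a rigid end plate with no external load gives equal and opposite internal forces ±P in the two members. Since α_{aluminium} > α_{steel}, cooling drives the aluminium into tension and the steel into compression.
Setting the final lengths equal and cancelling L: (α₁ − α₂)ΔT = P/(A₁E₁) + P/(A₂E₂).
|α₁ − α₂|·ΔT = 10.4×10⁻⁶ × 197 = 0.002049.
1/(A₁E₁) + 1/(A₂E₂) = 1/(325×69×10³) + 1/(2400×208×10³) = 4.66×10⁻⁸ N⁻¹.
So P = 0.002049 / 4.66×10⁻⁸ = 43.97 kN.
σ_{aluminium} = P/A₁ = 43970/325 = 135.3 MPa, tensile.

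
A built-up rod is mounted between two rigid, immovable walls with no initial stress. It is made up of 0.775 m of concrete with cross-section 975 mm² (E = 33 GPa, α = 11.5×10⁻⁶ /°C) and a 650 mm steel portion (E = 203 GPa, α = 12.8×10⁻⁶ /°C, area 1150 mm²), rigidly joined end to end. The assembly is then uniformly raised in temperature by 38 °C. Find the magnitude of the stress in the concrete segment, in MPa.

Free thermal expansion of the whole bar: Σ αᵢΔT Lᵢ = 11.5×10⁻⁶×38×775 + 12.8×10⁻⁶×38×650 = 0.6548 mm.
Since the ends are fixed, an axial force P builds up, equal in every segment, with P · Σ Lᵢ/(AᵢEᵢ) = δ_free.
Σ Lᵢ/(AᵢEᵢ) = 775/(975×33×10³) + 650/(1150×203×10³) = 2.687×10⁻⁵ mm/N.
So P = 0.6548 / 2.687×10⁻⁵ = 24.37 kN, compressive.
σ_{concrete} = P / A = 24370 / 975 = 24.99 MPa.

σ ≈ 25 MPa (compressive)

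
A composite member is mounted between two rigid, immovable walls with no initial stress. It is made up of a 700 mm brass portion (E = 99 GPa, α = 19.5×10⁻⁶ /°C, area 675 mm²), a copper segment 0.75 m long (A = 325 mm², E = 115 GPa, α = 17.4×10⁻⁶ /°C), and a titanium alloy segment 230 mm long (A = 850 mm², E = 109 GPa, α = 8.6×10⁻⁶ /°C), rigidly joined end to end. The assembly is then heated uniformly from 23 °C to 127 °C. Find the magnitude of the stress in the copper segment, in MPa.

σ ≈ 278 MPa (compressive)

With the walls removed the bar would change length by δ_free = Σ αᵢΔT Lᵢ = 19.5×10⁻⁶×104×700 + 17.4×10⁻⁶×104×750 + 8.6×10⁻⁶×104×230 = 2.983 mm.
The rigid supports impose zero overall length change; the single axial force P common to all segments must satisfy P Σ Lᵢ/(AᵢEᵢ) = δ_free.
Σ Lᵢ/(AᵢEᵢ) = 700/(675×99×10³) + 750/(325×115×10³) + 230/(850×109×10³) = 3.302×10⁻⁵ mm/N.
P = 2.983 / 3.302×10⁻⁵ = 90310 N = 90.31 kN, compressive.
σ_{copper} = P / A = 90310 / 325 = 277.9 MPa.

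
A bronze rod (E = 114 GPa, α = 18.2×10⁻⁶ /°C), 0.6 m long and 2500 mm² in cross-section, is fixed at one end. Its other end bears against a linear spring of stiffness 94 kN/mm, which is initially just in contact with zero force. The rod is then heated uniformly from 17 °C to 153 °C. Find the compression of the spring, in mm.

If the spring were absent the rod would lengthen by αΔT L = 18.2×10⁻⁶ × 136 × 600 = 1.485 mm.
With a force P in the spring, the elastic change of the rod is PL/(AE) and that of the spring is P/k; compatibility requires their sum to equal δ_free.
So P = δ_free / [L/(AE) + 1/k] = 1.485 / [ 600/(2500×114×10³) + 1/(94×10³) ].
P = 1.485 / 1.274×10⁻⁵ = 116500 N.
Spring compression = P/k = 116500/(94×10³) = 1.24 mm.

δ ≈ 1.24 mm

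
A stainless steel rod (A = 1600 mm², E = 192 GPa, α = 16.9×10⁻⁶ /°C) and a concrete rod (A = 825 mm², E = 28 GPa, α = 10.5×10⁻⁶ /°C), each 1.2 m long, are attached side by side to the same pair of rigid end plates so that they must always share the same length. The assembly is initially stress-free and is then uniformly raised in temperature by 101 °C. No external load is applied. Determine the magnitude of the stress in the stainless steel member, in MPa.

Equilibrium of a rigid end plate with no external load gives equal and opposite internal forces ±P in the two members. Since α_{stainless steel} > α_{concrete}, heating drives the stainless steel into compression and the concrete into tension.
Setting the final lengths equal and cancelling L: (α₁ − α₂)ΔT = P/(A₁E₁) + P/(A₂E₂).
|α₁ − α₂|·ΔT = 6.4×10⁻⁶ × 101 = 0.0006464.
1/(A₁E₁) + 1/(A₂E₂) = 1/(1600×192×10³) + 1/(825×28×10³) = 4.655×10⁻⁸ N⁻¹.
So P = 0.0006464 / 4.655×10⁻⁸ = 13.89 kN.
σ_{stainless steel} = P/A₁ = 13890/1600 = 8.68 MPa, compressive.

σ ≈ 8.68 MPa (compressive)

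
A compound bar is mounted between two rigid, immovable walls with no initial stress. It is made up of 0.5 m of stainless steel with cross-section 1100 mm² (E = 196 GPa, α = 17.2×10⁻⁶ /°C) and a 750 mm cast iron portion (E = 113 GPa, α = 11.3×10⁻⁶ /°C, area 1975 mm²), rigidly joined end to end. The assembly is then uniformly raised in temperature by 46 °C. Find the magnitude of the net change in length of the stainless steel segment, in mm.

|ΔL| ≈ 0.0749 mm

Free thermal expansion of the whole bar: Σ αᵢΔT Lᵢ = 17.2×10⁻⁶×46×500 + 11.3×10⁻⁶×46×750 = 0.7854 mm.
Since the ends are fixed, an axial force P builds up, equal in every segment, with P · Σ Lᵢ/(AᵢEᵢ) = δ_free.
Σ Lᵢ/(AᵢEᵢ) = 500/(1100×196×10³) + 750/(1975×113×10³) = 5.68×10⁻⁶ mm/N.
So P = 0.7854 / 5.68×10⁻⁶ = 138.3 kN, compressive.
For the stainless steel segment, free thermal change = 17.2×10⁻⁶×46×500 = 0.3956 mm and elastic change from P = 138300×500/(1100×196×10³) = 0.3207 mm; these oppose, so the net change is 0.0749 mm (segment lengthens).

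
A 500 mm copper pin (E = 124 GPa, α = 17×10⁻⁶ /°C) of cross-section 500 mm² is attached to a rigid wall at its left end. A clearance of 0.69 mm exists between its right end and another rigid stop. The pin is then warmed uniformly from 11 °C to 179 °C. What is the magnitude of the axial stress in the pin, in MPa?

σ ≈ 183 MPa (compressive)

If the wall were absent the pin would grow by αΔT L = 17×10⁻⁶ × 168 × 500 = 1.428 mm.
This exceeds the 0.69 mm gap, so the wall pushes back. The portion of expansion that must be recovered elastically is δ_free − gap = 1.428 − 0.69 = 0.738 mm.
So σ = E(δ_free − g)/L = 124×10³ × 0.738/500 = 183 MPa.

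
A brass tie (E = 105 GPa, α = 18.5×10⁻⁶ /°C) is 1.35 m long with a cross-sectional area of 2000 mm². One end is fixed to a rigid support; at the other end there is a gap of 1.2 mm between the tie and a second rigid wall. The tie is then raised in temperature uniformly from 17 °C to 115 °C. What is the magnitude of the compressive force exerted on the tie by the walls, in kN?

P ≈ 194 kN

Unrestrained expansion: δ_free = αΔT L = 18.5×10⁻⁶ × 98 × 1350 = 2.448 mm.
After closing the 1.2 mm clearance, 2.448 − 1.2 = 1.248 mm of expansion remains to be suppressed by the wall.
So σ = E(δ_free − g)/L = 105×10³ × 1.248/1350 = 97.03 MPa.
Force on the wall = σA = 97.03 × 2000 mm² = 194.1 kN.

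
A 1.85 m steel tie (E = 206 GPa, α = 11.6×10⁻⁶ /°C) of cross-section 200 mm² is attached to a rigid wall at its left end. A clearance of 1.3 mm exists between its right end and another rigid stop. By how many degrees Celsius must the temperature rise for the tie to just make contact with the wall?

ΔT ≈ 60.6 °C

The gap closes when αΔT L = 1.3 mm, since the tie is still unstressed at that instant.
ΔT = 1.3 / (11.6×10⁻⁶ × 1850) = 60.58 °C.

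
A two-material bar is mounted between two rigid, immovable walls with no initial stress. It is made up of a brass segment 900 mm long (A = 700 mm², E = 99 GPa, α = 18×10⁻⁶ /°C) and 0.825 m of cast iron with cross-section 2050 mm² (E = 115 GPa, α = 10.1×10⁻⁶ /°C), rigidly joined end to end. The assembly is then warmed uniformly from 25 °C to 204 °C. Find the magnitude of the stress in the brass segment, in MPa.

Free thermal expansion of the whole bar: Σ αᵢΔT Lᵢ = 18×10⁻⁶×179×900 + 10.1×10⁻⁶×179×825 = 4.391 mm.
The rigid supports impose zero overall length change; the single axial force P common to all segments must satisfy P Σ Lᵢ/(AᵢEᵢ) = δ_free.
Σ Lᵢ/(AᵢEᵢ) = 900/(700×99×10³) + 825/(2050×115×10³) = 1.649×10⁻⁵ mm/N.
P = 4.391 / 1.649×10⁻⁵ = 266400 N = 266.4 kN, compressive.
σ_{brass} = P / A = 266400 / 700 = 380.5 MPa.

σ ≈ 381 MPa (compressive)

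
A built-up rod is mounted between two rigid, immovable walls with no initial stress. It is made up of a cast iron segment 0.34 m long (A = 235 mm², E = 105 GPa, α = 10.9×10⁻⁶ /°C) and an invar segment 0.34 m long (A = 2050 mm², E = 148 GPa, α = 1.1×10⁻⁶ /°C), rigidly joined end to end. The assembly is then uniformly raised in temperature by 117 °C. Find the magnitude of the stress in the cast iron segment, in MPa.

If the supports were absent, the total length change would be Σ αᵢΔT Lᵢ = 10.9×10⁻⁶×117×340 + 1.1×10⁻⁶×117×340 = 0.4774 mm.
The walls prevent any net length change, so an axial force P (same in every segment) develops. Compatibility: P · Σ Lᵢ/(AᵢEᵢ) = δ_free.
Σ Lᵢ/(AᵢEᵢ) = 340/(235×105×10³) + 340/(2050×148×10³) = 1.49×10⁻⁵ mm/N.
Hence P = δ_free / Σ(L/AE) = 0.4774/1.49×10⁻⁵ = 32.04 kN (compressive).
σ_{cast iron} = P / A = 32040 / 235 = 136.3 MPa.

σ ≈ 136 MPa (compressive)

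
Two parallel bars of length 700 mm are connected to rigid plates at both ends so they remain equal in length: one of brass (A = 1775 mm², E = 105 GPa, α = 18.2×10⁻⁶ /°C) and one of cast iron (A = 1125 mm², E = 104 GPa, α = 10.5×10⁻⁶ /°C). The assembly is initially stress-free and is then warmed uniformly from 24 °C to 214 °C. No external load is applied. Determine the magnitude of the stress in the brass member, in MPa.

Both members must finish at the same length. With the larger α, the brass tends to over-expand; the plates restrain it, putting the brass in compression and the cast iron in tension. With no external load the two internal forces are equal and opposite, magnitude P.
Setting the final lengths equal and cancelling L: (α₁ − α₂)ΔT = P/(A₁E₁) + P/(A₂E₂).
|α₁ − α₂|·ΔT = 7.7×10⁻⁶ × 190 = 0.001463.
1/(A₁E₁) + 1/(A₂E₂) = 1/(1775×105×10³) + 1/(1125×104×10³) = 1.391×10⁻⁸ N⁻¹.
So P = 0.001463 / 1.391×10⁻⁸ = 105.2 kN.
σ_{brass} = P/A₁ = 105200/1775 = 59.24 MPa, compressive.

σ ≈ 59.2 MPa (compressive)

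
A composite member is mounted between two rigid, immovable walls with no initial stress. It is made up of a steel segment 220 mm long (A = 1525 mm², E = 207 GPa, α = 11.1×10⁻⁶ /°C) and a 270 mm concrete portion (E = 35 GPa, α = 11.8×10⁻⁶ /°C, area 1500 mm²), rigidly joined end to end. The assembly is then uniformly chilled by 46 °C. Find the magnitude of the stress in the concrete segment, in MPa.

With the walls removed the bar would change length by δ_free = Σ αᵢΔT Lᵢ = 11.1×10⁻⁶×46×220 + 11.8×10⁻⁶×46×270 = 0.2589 mm.
The rigid supports impose zero overall length change; the single axial force P common to all segments must satisfy P Σ Lᵢ/(AᵢEᵢ) = δ_free.
Σ Lᵢ/(AᵢEᵢ) = 220/(1525×207×10³) + 270/(1500×35×10³) = 5.84×10⁻⁶ mm/N.
P = 0.2589 / 5.84×10⁻⁶ = 44330 N = 44.33 kN, tensile.
σ_{concrete} = P / A = 44330 / 1500 = 29.55 MPa.

σ ≈ 29.6 MPa (tensile)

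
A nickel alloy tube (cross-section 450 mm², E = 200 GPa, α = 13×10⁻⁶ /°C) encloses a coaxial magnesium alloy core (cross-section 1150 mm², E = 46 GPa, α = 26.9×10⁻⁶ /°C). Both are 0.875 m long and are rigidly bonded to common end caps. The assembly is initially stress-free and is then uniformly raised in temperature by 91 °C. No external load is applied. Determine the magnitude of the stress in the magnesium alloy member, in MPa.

σ ≈ 36.6 MPa (compressive)

Both members must finish at the same length. With the larger α, the magnesium alloy tends to over-expand; the plates restrain it, putting the magnesium alloy in compression and the nickel alloy in tension. With no external load the two internal forces are equal and opposite, magnitude P.
Compatibility of the two members (thermal + elastic change equal): (α₁ − α₂)ΔT = P·[1/(A₁E₁) + 1/(A₂E₂)].
|α₁ − α₂|·ΔT = 13.9×10⁻⁶ × 91 = 0.001265.
1/(A₁E₁) + 1/(A₂E₂) = 1/(450×200×10³) + 1/(1150×46×10³) = 3.001×10⁻⁸ N⁻¹.
So P = 0.001265 / 3.001×10⁻⁸ = 42.14 kN.
σ_{magnesium alloy} = P/A₂ = 42140/1150 = 36.65 MPa, compressive.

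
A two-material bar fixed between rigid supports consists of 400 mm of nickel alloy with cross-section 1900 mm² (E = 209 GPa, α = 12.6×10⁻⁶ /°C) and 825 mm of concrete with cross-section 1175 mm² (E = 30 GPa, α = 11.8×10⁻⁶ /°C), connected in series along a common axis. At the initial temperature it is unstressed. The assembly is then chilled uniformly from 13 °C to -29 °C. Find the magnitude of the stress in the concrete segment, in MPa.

If the supports were absent, the total length change would be Σ αᵢΔT Lᵢ = 12.6×10⁻⁶×42×400 + 11.8×10⁻⁶×42×825 = 0.6205 mm.
Since the ends are fixed, an axial force P builds up, equal in every segment, with P · Σ Lᵢ/(AᵢEᵢ) = δ_free.
The series flexibility is Σ Lᵢ/(AᵢEᵢ) = 400/(1900×209×10³) + 825/(1175×30×10³) = 2.441×10⁻⁵ mm/N.
So P = 0.6205 / 2.441×10⁻⁵ = 25.42 kN, tensile.
σ_{concrete} = P / A = 25420 / 1175 = 21.63 MPa.

σ ≈ 21.6 MPa (tensile)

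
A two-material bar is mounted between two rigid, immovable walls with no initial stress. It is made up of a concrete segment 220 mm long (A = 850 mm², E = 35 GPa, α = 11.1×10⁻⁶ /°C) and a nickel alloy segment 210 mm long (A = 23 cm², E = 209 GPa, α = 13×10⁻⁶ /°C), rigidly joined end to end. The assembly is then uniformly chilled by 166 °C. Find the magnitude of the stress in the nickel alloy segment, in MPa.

Free thermal contraction of the whole bar: Σ αᵢΔT Lᵢ = 11.1×10⁻⁶×166×220 + 13×10⁻⁶×166×210 = 0.8586 mm.
Since the ends are fixed, an axial force P builds up, equal in every segment, with P · Σ Lᵢ/(AᵢEᵢ) = δ_free.
Σ Lᵢ/(AᵢEᵢ) = 220/(850×35×10³) + 210/(2300×209×10³) = 7.832×10⁻⁶ mm/N.
Hence P = δ_free / Σ(L/AE) = 0.8586/7.832×10⁻⁶ = 109.6 kN (tensile).
σ_{nickel alloy} = P / A = 109600 / 2300 = 47.66 MPa.

σ ≈ 47.7 MPa (tensile)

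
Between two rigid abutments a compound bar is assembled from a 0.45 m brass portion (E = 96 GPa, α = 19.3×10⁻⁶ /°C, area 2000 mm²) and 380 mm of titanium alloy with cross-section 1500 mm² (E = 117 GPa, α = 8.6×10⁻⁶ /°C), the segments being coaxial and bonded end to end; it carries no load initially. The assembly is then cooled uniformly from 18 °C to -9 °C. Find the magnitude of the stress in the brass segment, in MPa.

σ ≈ 35.8 MPa (tensile)

If the supports were absent, the total length change would be Σ αᵢΔT Lᵢ = 19.3×10⁻⁶×27×450 + 8.6×10⁻⁶×27×380 = 0.3227 mm.
The rigid supports impose zero overall length change; the single axial force P common to all segments must satisfy P Σ Lᵢ/(AᵢEᵢ) = δ_free.
Σ Lᵢ/(AᵢEᵢ) = 450/(2000×96×10³) + 380/(1500×117×10³) = 4.509×10⁻⁶ mm/N.
So P = 0.3227 / 4.509×10⁻⁶ = 71.57 kN, tensile.
σ_{brass} = P / A = 71570 / 2000 = 35.79 MPa.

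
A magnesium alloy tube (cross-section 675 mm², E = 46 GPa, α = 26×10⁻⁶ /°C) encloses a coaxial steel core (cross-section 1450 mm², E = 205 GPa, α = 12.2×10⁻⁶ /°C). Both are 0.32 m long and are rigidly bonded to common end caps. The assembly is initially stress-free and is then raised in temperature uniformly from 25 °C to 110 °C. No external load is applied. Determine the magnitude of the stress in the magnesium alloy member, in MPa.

Equilibrium of a rigid end plate with no external load gives equal and opposite internal forces ±P in the two members. Since α_{magnesium alloy} > α_{steel}, heating drives the magnesium alloy into compression and the steel into tension.
Equating the net (thermal + elastic) strains gives |α₁ − α₂|·ΔT = P·[1/(A₁E₁) + 1/(A₂E₂)].
|α₁ − α₂|·ΔT = 13.8×10⁻⁶ × 85 = 0.001173.
1/(A₁E₁) + 1/(A₂E₂) = 1/(675×46×10³) + 1/(1450×205×10³) = 3.557×10⁻⁸ N⁻¹.
P = 0.001173 / 3.557×10⁻⁸ = 32980 N = 32.98 kN.
σ_{magnesium alloy} = P/A₁ = 32980/675 = 48.85 MPa, compressive.

σ ≈ 48.9 MPa (compressive)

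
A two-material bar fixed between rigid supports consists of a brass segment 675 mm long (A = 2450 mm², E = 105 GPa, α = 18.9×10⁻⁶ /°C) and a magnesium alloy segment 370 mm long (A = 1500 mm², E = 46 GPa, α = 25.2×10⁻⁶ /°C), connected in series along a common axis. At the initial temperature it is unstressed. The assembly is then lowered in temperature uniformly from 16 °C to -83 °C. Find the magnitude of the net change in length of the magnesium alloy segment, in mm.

With the walls removed the bar would change length by δ_free = Σ αᵢΔT Lᵢ = 18.9×10⁻⁶×99×675 + 25.2×10⁻⁶×99×370 = 2.186 mm.
The rigid supports impose zero overall length change; the single axial force P common to all segments must satisfy P Σ Lᵢ/(AᵢEᵢ) = δ_free.
Σ Lᵢ/(AᵢEᵢ) = 675/(2450×105×10³) + 370/(1500×46×10³) = 7.986×10⁻⁶ mm/N.
P = 2.186 / 7.986×10⁻⁶ = 273700 N = 273.7 kN, tensile.
For the magnesium alloy segment, free thermal change = 25.2×10⁻⁶×99×370 = 0.9231 mm and elastic change from P = 273700×370/(1500×46×10³) = 1.468 mm; these oppose, so the net change is 0.545 mm (segment lengthens).

|ΔL| ≈ 0.545 mm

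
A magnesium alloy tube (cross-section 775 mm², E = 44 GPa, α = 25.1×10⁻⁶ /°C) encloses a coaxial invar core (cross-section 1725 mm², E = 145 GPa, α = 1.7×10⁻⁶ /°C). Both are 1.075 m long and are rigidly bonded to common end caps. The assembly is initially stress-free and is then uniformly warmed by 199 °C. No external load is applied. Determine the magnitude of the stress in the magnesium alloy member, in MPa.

The magnesium alloy has the larger α, so on heating it would change length more than the invar if both were free. The rigid plates force a common final length, so the magnesium alloy is put into compression and the invar into tension, with equal and opposite forces P (no external load).
Compatibility of the two members (thermal + elastic change equal): (α₁ − α₂)ΔT = P·[1/(A₁E₁) + 1/(A₂E₂)].
|α₁ − α₂|·ΔT = 23.4×10⁻⁶ × 199 = 0.004657.
1/(A₁E₁) + 1/(A₂E₂) = 1/(775×44×10³) + 1/(1725×145×10³) = 3.332×10⁻⁸ N⁻¹.
So P = 0.004657 / 3.332×10⁻⁸ = 139.7 kN.
σ_{magnesium alloy} = P/A₁ = 139700/775 = 180.3 MPa, compressive.

σ ≈ 180 MPa (compressive)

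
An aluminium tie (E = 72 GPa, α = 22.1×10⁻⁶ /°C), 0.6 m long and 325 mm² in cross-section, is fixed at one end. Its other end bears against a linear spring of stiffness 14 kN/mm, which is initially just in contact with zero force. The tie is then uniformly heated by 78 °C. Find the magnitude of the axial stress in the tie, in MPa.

If the spring were absent the tie would lengthen by αΔT L = 22.1×10⁻⁶ × 78 × 600 = 1.034 mm.
With a force P in the spring, the elastic change of the tie is PL/(AE) and that of the spring is P/k; compatibility requires their sum to equal δ_free.
So P = δ_free / [L/(AE) + 1/k] = 1.034 / [ 600/(325×72×10³) + 1/(14×10³) ].
P = 1.034 / 9.707×10⁻⁵ = 10660 N.
σ = P/A = 10660/325 = 32.78 MPa.

σ ≈ 32.8 MPa (compressive)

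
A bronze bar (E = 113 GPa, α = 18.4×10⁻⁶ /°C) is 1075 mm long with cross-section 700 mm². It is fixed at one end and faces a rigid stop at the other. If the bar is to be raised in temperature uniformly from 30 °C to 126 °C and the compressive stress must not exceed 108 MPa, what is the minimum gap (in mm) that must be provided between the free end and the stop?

g ≈ 0.871 mm

With no wall the bar would lengthen by αΔT L = 18.4×10⁻⁶ × 96 × 1075 = 1.899 mm.
At the allowable stress the elastic shortening the wall may impose is σL/E = 108 × 1075 / (113×10³) = 1.027 mm.
The gap must absorb the remainder: g_min = 1.899 − 1.027 = 0.8714 mm.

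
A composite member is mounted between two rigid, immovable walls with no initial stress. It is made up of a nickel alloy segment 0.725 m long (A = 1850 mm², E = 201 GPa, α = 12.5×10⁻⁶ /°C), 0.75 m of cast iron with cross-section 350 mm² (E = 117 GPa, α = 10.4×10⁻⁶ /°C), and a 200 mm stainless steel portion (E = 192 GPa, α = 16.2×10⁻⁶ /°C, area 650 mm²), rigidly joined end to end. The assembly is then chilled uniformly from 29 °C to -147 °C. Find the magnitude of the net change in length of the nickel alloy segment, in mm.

Free thermal contraction of the whole bar: Σ αᵢΔT Lᵢ = 12.5×10⁻⁶×176×725 + 10.4×10⁻⁶×176×750 + 16.2×10⁻⁶×176×200 = 3.538 mm.
The walls prevent any net length change, so an axial force P (same in every segment) develops. Compatibility: P · Σ Lᵢ/(AᵢEᵢ) = δ_free.
The series flexibility is Σ Lᵢ/(AᵢEᵢ) = 725/(1850×201×10³) + 750/(350×117×10³) + 200/(650×192×10³) = 2.187×10⁻⁵ mm/N.
P = 3.538 / 2.187×10⁻⁵ = 161800 N = 161.8 kN, tensile.
For the nickel alloy segment, free thermal change = 12.5×10⁻⁶×176×725 = 1.595 mm and elastic change from P = 161800×725/(1850×201×10³) = 0.3155 mm; these oppose, so the net change is 1.28 mm (segment shortens).

|ΔL| ≈ 1.28 mm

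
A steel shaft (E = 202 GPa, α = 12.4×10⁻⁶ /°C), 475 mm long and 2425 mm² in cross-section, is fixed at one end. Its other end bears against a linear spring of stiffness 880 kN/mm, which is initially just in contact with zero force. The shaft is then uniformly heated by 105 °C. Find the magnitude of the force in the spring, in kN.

If the spring were absent the shaft would lengthen by αΔT L = 12.4×10⁻⁶ × 105 × 475 = 0.6184 mm.
Let P be the compressive force at the spring. The shaft shortens elastically by PL/(AE) and the spring compresses by P/k; together these equal δ_free.
P [ L/(AE) + 1/k ] = δ_free → P [ 475/(2425×202×10³) + 1/(880×10³) ] = 0.6184.
P = 0.6184 / 2.106×10⁻⁶ = 293700 N.

P ≈ 294 kN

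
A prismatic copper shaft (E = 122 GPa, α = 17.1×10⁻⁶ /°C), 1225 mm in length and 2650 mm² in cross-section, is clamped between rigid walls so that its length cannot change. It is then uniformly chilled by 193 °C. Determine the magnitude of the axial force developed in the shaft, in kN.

P ≈ 1070 kN (tensile)

The ends cannot move, so σ = EαΔT = 122×10³ × 17.1×10⁻⁶ × 193 = 402.6 MPa.
Axial force P = σA = 402.6 × 2650 = 1.067×10⁶ N = 1067 kN, tensile.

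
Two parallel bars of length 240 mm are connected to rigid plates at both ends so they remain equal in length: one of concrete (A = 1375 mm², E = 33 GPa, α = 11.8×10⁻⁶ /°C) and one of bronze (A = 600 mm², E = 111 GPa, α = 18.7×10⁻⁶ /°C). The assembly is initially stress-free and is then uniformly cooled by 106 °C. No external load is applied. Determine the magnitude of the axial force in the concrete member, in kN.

P ≈ 19.7 kN (compressive in the concrete)

Equilibrium of a rigid end plate with no external load gives equal and opposite internal forces ±P in the two members. Since α_{bronze} > α_{concrete}, cooling drives the bronze into tension and the concrete into compression.
Setting the final lengths equal and cancelling L: (α₁ − α₂)ΔT = P/(A₁E₁) + P/(A₂E₂).
|α₁ − α₂|·ΔT = 6.9×10⁻⁶ × 106 = 0.0007314.
1/(A₁E₁) + 1/(A₂E₂) = 1/(1375×33×10³) + 1/(600×111×10³) = 3.705×10⁻⁸ N⁻¹.
P = 0.0007314 / 3.705×10⁻⁸ = 19740 N = 19.74 kN.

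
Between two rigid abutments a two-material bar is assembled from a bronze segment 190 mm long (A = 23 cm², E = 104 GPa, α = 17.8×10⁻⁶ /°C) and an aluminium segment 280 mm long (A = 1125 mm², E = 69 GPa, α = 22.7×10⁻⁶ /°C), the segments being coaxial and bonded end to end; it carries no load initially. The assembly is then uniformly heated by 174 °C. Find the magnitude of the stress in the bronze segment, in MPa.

σ ≈ 167 MPa (compressive)

With the walls removed the bar would change length by δ_free = Σ αᵢΔT Lᵢ = 17.8×10⁻⁶×174×190 + 22.7×10⁻⁶×174×280 = 1.694 mm.
Since the ends are fixed, an axial force P builds up, equal in every segment, with P · Σ Lᵢ/(AᵢEᵢ) = δ_free.
Σ Lᵢ/(AᵢEᵢ) = 190/(2300×104×10³) + 280/(1125×69×10³) = 4.401×10⁻⁶ mm/N.
So P = 1.694 / 4.401×10⁻⁶ = 385 kN, compressive.
σ_{bronze} = P / A = 385000 / 2300 = 167.4 MPa.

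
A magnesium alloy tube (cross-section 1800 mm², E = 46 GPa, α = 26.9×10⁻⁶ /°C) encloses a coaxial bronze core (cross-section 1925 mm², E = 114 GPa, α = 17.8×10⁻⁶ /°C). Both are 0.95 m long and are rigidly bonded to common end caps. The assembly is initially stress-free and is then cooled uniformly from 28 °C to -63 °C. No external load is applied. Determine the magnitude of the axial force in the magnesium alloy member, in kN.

P ≈ 49.8 kN (tensile in the magnesium alloy)

Both members must finish at the same length. With the larger α, the magnesium alloy tends to over-contract; the plates restrain it, putting the magnesium alloy in tension and the bronze in compression. With no external load the two internal forces are equal and opposite, magnitude P.
Setting the final lengths equal and cancelling L: (α₁ − α₂)ΔT = P/(A₁E₁) + P/(A₂E₂).
|α₁ − α₂|·ΔT = 9.1×10⁻⁶ × 91 = 0.0008281.
1/(A₁E₁) + 1/(A₂E₂) = 1/(1800×46×10³) + 1/(1925×114×10³) = 1.663×10⁻⁸ N⁻¹.
So P = 0.0008281 / 1.663×10⁻⁸ = 49.78 kN.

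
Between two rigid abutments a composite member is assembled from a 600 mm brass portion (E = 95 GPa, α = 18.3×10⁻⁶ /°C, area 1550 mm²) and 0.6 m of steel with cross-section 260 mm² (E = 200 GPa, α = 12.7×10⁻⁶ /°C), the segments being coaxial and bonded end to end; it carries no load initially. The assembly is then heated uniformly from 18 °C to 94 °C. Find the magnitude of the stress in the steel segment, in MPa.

σ ≈ 348 MPa (compressive)

If the supports were absent, the total length change would be Σ αᵢΔT Lᵢ = 18.3×10⁻⁶×76×600 + 12.7×10⁻⁶×76×600 = 1.414 mm.
The rigid supports impose zero overall length change; the single axial force P common to all segments must satisfy P Σ Lᵢ/(AᵢEᵢ) = δ_free.
The series flexibility is Σ Lᵢ/(AᵢEᵢ) = 600/(1550×95×10³) + 600/(260×200×10³) = 1.561×10⁻⁵ mm/N.
P = 1.414 / 1.561×10⁻⁵ = 90540 N = 90.54 kN, compressive.
σ_{steel} = P / A = 90540 / 260 = 348.2 MPa.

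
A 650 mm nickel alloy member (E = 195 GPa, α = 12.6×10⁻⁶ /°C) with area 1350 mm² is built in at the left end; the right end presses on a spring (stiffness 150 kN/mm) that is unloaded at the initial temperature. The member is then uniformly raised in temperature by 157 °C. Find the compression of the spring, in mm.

The unrestrained thermal change is αΔT L = 12.6×10⁻⁶ × 157 × 650 = 1.286 mm.
With a force P in the spring, the elastic change of the member is PL/(AE) and that of the spring is P/k; compatibility requires their sum to equal δ_free.
So P = δ_free / [L/(AE) + 1/k] = 1.286 / [ 650/(1350×195×10³) + 1/(150×10³) ].
P = 1.286 / 9.136×10⁻⁶ = 140700 N.
Spring compression = P/k = 140700/(150×10³) = 0.9383 mm.

δ ≈ 0.938 mm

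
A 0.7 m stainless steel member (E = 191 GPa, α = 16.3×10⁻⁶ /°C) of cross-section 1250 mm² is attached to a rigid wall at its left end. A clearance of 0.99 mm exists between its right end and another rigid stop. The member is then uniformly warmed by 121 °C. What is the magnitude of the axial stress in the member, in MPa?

If the wall were absent the member would grow by αΔT L = 16.3×10⁻⁶ × 121 × 700 = 1.381 mm.
The gap closes (δ_free > 0.99 mm) and the wall then resists a further 1.381 − 0.99 = 0.3906 mm of expansion.
So σ = E(δ_free − g)/L = 191×10³ × 0.3906/700 = 106.6 MPa.

σ ≈ 107 MPa (compressive)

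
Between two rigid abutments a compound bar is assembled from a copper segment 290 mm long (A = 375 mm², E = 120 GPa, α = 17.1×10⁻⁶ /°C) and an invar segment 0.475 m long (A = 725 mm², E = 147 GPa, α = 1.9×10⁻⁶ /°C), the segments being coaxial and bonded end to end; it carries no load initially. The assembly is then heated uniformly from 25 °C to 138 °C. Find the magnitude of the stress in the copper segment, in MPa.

With the walls removed the bar would change length by δ_free = Σ αᵢΔT Lᵢ = 17.1×10⁻⁶×113×290 + 1.9×10⁻⁶×113×475 = 0.6623 mm.
Since the ends are fixed, an axial force P builds up, equal in every segment, with P · Σ Lᵢ/(AᵢEᵢ) = δ_free.
The series flexibility is Σ Lᵢ/(AᵢEᵢ) = 290/(375×120×10³) + 475/(725×147×10³) = 1.09×10⁻⁵ mm/N.
So P = 0.6623 / 1.09×10⁻⁵ = 60.76 kN, compressive.
σ_{copper} = P / A = 60760 / 375 = 162 MPa.

σ ≈ 162 MPa (compressive)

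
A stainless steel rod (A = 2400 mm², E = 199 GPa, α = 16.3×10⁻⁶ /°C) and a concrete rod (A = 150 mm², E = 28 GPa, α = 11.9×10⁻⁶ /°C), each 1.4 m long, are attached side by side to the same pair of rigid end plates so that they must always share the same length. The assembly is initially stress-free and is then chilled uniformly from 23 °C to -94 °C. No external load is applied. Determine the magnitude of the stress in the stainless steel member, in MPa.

Equilibrium of a rigid end plate with no external load gives equal and opposite internal forces ±P in the two members. Since α_{stainless steel} > α_{concrete}, cooling drives the stainless steel into tension and the concrete into compression.
Equating the net (thermal + elastic) strains gives |α₁ − α₂|·ΔT = P·[1/(A₁E₁) + 1/(A₂E₂)].
|α₁ − α₂|·ΔT = 4.4×10⁻⁶ × 117 = 0.0005148.
1/(A₁E₁) + 1/(A₂E₂) = 1/(2400×199×10³) + 1/(150×28×10³) = 2.402×10⁻⁷ N⁻¹.
P = 0.0005148 / 2.402×10⁻⁷ = 2143 N = 2.143 kN.
σ_{stainless steel} = P/A₁ = 2143/2400 = 0.893 MPa, tensile.

σ ≈ 0.893 MPa (tensile)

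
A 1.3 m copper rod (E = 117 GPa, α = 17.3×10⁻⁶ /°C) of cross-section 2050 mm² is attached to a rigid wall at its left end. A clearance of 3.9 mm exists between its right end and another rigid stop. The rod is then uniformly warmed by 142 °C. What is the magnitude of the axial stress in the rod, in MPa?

σ ≈ 0 MPa

Unrestrained expansion: δ_free = αΔT L = 17.3×10⁻⁶ × 142 × 1300 = 3.194 mm.
Since δ_free = 3.19 mm is less than the 3.9 mm gap, the rod never touches the wall. No axial force develops.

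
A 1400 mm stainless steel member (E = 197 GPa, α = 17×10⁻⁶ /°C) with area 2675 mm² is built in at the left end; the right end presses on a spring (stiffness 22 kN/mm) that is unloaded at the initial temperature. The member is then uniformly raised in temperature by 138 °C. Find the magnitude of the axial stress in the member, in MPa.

The unrestrained thermal change is αΔT L = 17×10⁻⁶ × 138 × 1400 = 3.284 mm.
Let P be the compressive force at the spring. The member shortens elastically by PL/(AE) and the spring compresses by P/k; together these equal δ_free.
So P = δ_free / [L/(AE) + 1/k] = 3.284 / [ 1400/(2675×197×10³) + 1/(22×10³) ].
P = 3.284 / 4.811×10⁻⁵ = 68270 N.
σ = P/A = 68270/2675 = 25.52 MPa.

σ ≈ 25.5 MPa (compressive)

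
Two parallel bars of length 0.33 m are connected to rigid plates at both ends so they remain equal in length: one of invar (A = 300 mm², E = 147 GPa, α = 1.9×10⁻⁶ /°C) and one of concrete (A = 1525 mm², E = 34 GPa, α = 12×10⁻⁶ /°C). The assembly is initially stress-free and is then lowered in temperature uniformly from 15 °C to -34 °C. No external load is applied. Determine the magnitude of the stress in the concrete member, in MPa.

σ ≈ 7.73 MPa (tensile)

Both members must finish at the same length. With the larger α, the concrete tends to over-contract; the plates restrain it, putting the concrete in tension and the invar in compression. With no external load the two internal forces are equal and opposite, magnitude P.
Setting the final lengths equal and cancelling L: (α₁ − α₂)ΔT = P/(A₁E₁) + P/(A₂E₂).
|α₁ − α₂|·ΔT = 10.1×10⁻⁶ × 49 = 0.0004949.
1/(A₁E₁) + 1/(A₂E₂) = 1/(300×147×10³) + 1/(1525×34×10³) = 4.196×10⁻⁸ N⁻¹.
P = 0.0004949 / 4.196×10⁻⁸ = 11790 N = 11.79 kN.
σ_{concrete} = P/A₂ = 11790/1525 = 7.734 MPa, tensile.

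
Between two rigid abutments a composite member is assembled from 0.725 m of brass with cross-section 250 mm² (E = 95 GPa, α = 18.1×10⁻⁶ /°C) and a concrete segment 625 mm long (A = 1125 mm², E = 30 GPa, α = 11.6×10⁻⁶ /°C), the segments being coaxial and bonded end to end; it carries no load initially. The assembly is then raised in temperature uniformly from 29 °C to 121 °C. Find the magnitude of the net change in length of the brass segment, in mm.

|ΔL| ≈ 0.0407 mm

Free thermal expansion of the whole bar: Σ αᵢΔT Lᵢ = 18.1×10⁻⁶×92×725 + 11.6×10⁻⁶×92×625 = 1.874 mm.
Since the ends are fixed, an axial force P builds up, equal in every segment, with P · Σ Lᵢ/(AᵢEᵢ) = δ_free.
The series flexibility is Σ Lᵢ/(AᵢEᵢ) = 725/(250×95×10³) + 625/(1125×30×10³) = 4.904×10⁻⁵ mm/N.
P = 1.874 / 4.904×10⁻⁵ = 38220 N = 38.22 kN, compressive.
For the brass segment, free thermal change = 18.1×10⁻⁶×92×725 = 1.207 mm and elastic change from P = 38220×725/(250×95×10³) = 1.167 mm; these oppose, so the net change is 0.0407 mm (segment lengthens).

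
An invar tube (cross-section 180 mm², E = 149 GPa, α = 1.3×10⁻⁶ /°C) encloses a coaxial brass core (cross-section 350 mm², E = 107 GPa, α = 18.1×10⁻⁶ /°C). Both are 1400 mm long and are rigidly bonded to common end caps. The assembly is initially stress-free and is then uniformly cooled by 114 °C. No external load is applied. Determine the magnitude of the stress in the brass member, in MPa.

σ ≈ 85.5 MPa (tensile)

Equilibrium of a rigid end plate with no external load gives equal and opposite internal forces ±P in the two members. Since α_{brass} > α_{invar}, cooling drives the brass into tension and the invar into compression.
Compatibility of the two members (thermal + elastic change equal): (α₁ − α₂)ΔT = P·[1/(A₁E₁) + 1/(A₂E₂)].
|α₁ − α₂|·ΔT = 16.8×10⁻⁶ × 114 = 0.001915.
1/(A₁E₁) + 1/(A₂E₂) = 1/(180×149×10³) + 1/(350×107×10³) = 6.399×10⁻⁸ N⁻¹.
P = 0.001915 / 6.399×10⁻⁸ = 29930 N = 29.93 kN.
σ_{brass} = P/A₂ = 29930/350 = 85.52 MPa, tensile.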